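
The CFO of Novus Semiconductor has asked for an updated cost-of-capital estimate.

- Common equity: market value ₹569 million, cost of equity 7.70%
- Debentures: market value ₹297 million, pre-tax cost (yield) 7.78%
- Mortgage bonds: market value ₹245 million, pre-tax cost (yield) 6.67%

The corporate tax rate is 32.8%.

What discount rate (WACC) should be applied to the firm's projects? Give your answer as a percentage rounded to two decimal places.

6.33%

Total capital V = 569 + 297 + 245 = 1111.
Equity: weight = 569/1111 = 0.5122; cost = 7.7%.
Debentures: weight = 297/1111 = 0.2673; after-tax cost = 7.78% × (1 − 32.8%) = 5.2282%.
Mortgage bonds: weight = 245/1111 = 0.2205; after-tax cost = 6.67% × (1 − 32.8%) = 4.4822%.
WACC = 0.5122 × 7.7000% + 0.2673 × 5.2282% + 0.2205 × 4.4822% = 6.3296%.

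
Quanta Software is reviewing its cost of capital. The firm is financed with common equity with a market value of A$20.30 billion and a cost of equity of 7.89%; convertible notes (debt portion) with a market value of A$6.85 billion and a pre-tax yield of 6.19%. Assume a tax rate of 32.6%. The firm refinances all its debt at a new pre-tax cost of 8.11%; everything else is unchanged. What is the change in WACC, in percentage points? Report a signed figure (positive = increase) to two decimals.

+0.33 pp

Current WACC:
Total capital V = 20.3 + 6.85 = 27.15.
Equity: weight = 20.3/27.15 = 0.7477; cost = 7.89%.
Convertible notes (debt portion): weight = 6.85/27.15 = 0.2523; after-tax cost = 6.19% × (1 − 32.6%) = 4.1721%.
WACC = 0.7477 × 7.8900% + 0.2523 × 4.1721% = 6.9520%.
After the change:
Total capital V = 20.3 + 6.85 = 27.15.
Equity: weight = 20.3/27.15 = 0.7477; cost = 7.89%.
Convertible notes (debt portion): weight = 6.85/27.15 = 0.2523; after-tax cost = 8.11% × (1 − 32.6%) = 5.4661%.
WACC = 0.7477 × 7.8900% + 0.2523 × 5.4661% = 7.2785%.
Change in WACC = 7.2785% − 6.9520% = 0.3265 pp.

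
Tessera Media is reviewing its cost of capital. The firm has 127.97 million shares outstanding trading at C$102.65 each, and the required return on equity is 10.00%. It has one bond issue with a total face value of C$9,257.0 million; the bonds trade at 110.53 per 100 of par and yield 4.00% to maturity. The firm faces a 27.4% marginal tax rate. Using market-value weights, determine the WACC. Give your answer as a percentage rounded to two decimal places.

Market value of equity E = 102.65 × 127.97m = 13136.1205m. Market value of debt D = 9257m × 110.53/100 = 10231.7621m.
Total capital V = 13136.1205 + 10231.7621 = 23367.8826.
Equity: weight = 13136.1205/23367.8826 = 0.5621; cost = 10%.
Bonds outstanding: weight = 10231.7621/23367.8826 = 0.4379; after-tax cost = 4% × (1 − 27.4%) = 2.9040%.
WACC = 0.5621 × 10.0000% + 0.4379 × 2.9040% = 6.8930%.

6.89%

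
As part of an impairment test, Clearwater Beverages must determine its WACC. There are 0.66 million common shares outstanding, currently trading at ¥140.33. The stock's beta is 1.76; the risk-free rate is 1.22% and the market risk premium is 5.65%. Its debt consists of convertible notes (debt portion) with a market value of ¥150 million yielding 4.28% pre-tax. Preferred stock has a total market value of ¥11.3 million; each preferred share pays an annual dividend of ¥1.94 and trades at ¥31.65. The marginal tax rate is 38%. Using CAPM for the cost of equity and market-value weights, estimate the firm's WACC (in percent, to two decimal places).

Cost of equity via CAPM: Re = 1.22% + 1.76 × 5.65% = 11.1640%.
Cost of preferred: Rp = 1.94 / 31.65 = 6.1295%.
Market value of equity E = 140.33 × 0.66m = 92.6178m.
Total capital V = 92.6178 + 11.3 + 150 = 253.9178.
Equity: weight = 92.6178/253.9178 = 0.3648; cost = 11.164%.
Preferred: weight = 11.3/253.9178 = 0.0445; cost = 6.1295%.
Convertible notes (debt portion): weight = 150/253.9178 = 0.5907; after-tax cost = 4.28% × (1 − 38%) = 2.6536%.
WACC = 0.3648 × 11.1640% + 0.0445 × 6.1295% + 0.5907 × 2.6536% = 5.9125%.

5.91%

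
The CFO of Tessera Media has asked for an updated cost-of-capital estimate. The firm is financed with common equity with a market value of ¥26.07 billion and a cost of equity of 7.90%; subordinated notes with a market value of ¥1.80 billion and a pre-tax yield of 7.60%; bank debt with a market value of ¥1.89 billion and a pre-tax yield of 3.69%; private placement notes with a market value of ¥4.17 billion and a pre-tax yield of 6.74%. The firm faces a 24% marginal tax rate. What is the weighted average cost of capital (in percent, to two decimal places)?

Total capital V = 26.07 + 1.8 + 1.89 + 4.17 = 33.93.
Equity: weight = 26.07/33.93 = 0.7683; cost = 7.9%.
Subordinated notes: weight = 1.8/33.93 = 0.0531; after-tax cost = 7.6% × (1 − 24%) = 5.7760%.
Bank debt: weight = 1.89/33.93 = 0.0557; after-tax cost = 3.69% × (1 − 24%) = 2.8044%.
Private placement notes: weight = 4.17/33.93 = 0.1229; after-tax cost = 6.74% × (1 − 24%) = 5.1224%.
WACC = 0.7683 × 7.9000% + 0.0531 × 5.7760% + 0.0557 × 2.8044% + 0.1229 × 5.1224% = 7.1621%.

7.16%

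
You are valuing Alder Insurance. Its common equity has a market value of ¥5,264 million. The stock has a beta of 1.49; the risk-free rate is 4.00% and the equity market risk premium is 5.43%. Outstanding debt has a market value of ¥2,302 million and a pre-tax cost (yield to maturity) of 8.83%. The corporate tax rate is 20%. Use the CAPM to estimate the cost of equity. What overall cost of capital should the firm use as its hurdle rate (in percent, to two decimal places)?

Cost of equity via CAPM: Re = 4.0% + 1.49 × 5.43% = 12.0907%.
Total capital V = 5264 + 2302 = 7566.
Equity: weight = 5264/7566 = 0.6957; cost = 12.0907%.
Debt: weight = 2302/7566 = 0.3043; after-tax cost = 8.83% × (1 − 20%) = 7.0640%.
WACC = 0.6957 × 12.0907% + 0.3043 × 7.0640% = 10.5613%.

10.56%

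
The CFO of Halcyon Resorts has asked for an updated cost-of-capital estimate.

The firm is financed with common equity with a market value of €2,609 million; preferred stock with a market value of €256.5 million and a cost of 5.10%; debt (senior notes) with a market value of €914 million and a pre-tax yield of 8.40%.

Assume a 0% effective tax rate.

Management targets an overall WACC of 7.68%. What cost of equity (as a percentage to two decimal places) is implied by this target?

Total capital V = 2609 + 256.5 + 914 = 3779.5.
Equity weight = 2609/3779.5 = 0.6903.
Preferred weight = 256.5/3779.5 = 0.0679.
Senior notes weight = 914/3779.5 = 0.2418.
Debt contribution = 0.2418 × 8.4% × (1 − 0%) = 2.0314%.
Preferred contribution = 0.0679 × 5.1% = 0.3461%.
Required equity contribution = 7.68% − 2.3775% = 5.3025%.
Re = 5.3025% / 0.6903 = 7.6814%.

7.68%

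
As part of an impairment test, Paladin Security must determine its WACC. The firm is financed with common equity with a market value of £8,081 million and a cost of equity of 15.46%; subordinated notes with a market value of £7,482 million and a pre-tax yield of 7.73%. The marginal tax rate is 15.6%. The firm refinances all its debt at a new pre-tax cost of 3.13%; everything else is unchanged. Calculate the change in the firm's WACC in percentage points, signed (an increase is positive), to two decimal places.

Current WACC:
Total capital V = 8081 + 7482 = 15563.
Equity: weight = 8081/15563 = 0.5192; cost = 15.46%.
Subordinated notes: weight = 7482/15563 = 0.4808; after-tax cost = 7.73% × (1 − 15.6%) = 6.5241%.
WACC = 0.5192 × 15.4600% + 0.4808 × 6.5241% = 11.1640%.
After the change:
Total capital V = 8081 + 7482 = 15563.
Equity: weight = 8081/15563 = 0.5192; cost = 15.46%.
Subordinated notes: weight = 7482/15563 = 0.4808; after-tax cost = 3.13% × (1 − 15.6%) = 2.6417%.
WACC = 0.5192 × 15.4600% + 0.4808 × 2.6417% = 9.2975%.
Change in WACC = 9.2975% − 11.1640% = -1.8665 pp.

-1.87 pp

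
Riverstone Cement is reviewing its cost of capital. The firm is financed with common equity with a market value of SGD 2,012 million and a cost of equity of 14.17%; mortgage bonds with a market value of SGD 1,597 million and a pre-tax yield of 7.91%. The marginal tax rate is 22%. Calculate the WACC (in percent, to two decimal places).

10.63%

Total capital V = 2012 + 1597 = 3609.
Equity: weight = 2012/3609 = 0.5575; cost = 14.17%.
Mortgage bonds: weight = 1597/3609 = 0.4425; after-tax cost = 7.91% × (1 − 22%) = 6.1698%.
WACC = 0.5575 × 14.1700% + 0.4425 × 6.1698% = 10.6299%.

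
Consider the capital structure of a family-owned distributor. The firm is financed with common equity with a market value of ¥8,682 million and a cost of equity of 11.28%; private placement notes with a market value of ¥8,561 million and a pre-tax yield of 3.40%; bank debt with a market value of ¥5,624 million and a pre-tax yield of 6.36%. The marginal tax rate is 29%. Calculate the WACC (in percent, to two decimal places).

Total capital V = 8682 + 8561 + 5624 = 22867.
Equity: weight = 8682/22867 = 0.3797; cost = 11.28%.
Private placement notes: weight = 8561/22867 = 0.3744; after-tax cost = 3.4% × (1 − 29%) = 2.4140%.
Bank debt: weight = 5624/22867 = 0.2459; after-tax cost = 6.36% × (1 − 29%) = 4.5156%.
WACC = 0.3797 × 11.2800% + 0.3744 × 2.4140% + 0.2459 × 4.5156% = 6.2971%.

6.30%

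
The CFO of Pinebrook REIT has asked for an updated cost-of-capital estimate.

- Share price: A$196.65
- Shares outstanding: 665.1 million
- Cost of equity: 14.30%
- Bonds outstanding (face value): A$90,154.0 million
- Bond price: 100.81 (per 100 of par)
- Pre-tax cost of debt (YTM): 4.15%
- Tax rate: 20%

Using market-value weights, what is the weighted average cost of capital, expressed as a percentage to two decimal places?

Market value of equity E = 196.65 × 665.1m = 130791.915m. Market value of debt D = 90154m × 100.81/100 = 90884.2474m.
Total capital V = 130791.915 + 90884.2474 = 221676.1624.
Equity: weight = 130791.915/221676.1624 = 0.5900; cost = 14.3%.
Bonds outstanding: weight = 90884.2474/221676.1624 = 0.4100; after-tax cost = 4.15% × (1 − 20%) = 3.3200%.
WACC = 0.5900 × 14.3000% + 0.4100 × 3.3200% = 9.7983%.

9.80%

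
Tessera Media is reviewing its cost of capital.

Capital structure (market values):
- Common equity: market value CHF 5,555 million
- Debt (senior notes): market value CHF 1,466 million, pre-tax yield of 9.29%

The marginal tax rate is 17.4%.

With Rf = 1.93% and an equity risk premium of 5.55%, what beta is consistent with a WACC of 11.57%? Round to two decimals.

Total capital V = 5555 + 1466 = 7021.
Equity weight = 5555/7021 = 0.7912.
Senior notes weight = 1466/7021 = 0.2088.
Debt contribution = 0.2088 × 9.29% × (1 − 17.4%) = 1.6023%.
Required equity contribution = 11.57% − 1.6023% = 9.9677%  ⇒  Re = 12.5983%.
CAPM: 12.5983% = 1.93% + β × 5.55%  ⇒  β = 1.9222.

1.92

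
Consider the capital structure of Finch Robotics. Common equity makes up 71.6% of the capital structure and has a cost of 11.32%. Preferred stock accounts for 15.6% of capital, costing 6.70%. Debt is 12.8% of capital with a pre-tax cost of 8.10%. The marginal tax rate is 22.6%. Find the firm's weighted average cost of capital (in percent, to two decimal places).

9.95%

After-tax cost of debt = 8.1% × (1 − 22.6%) = 6.2694%.
WACC = 0.716 × 11.3200% + 0.156 × 6.7000% + 0.128 × 6.2694% = 9.9528%.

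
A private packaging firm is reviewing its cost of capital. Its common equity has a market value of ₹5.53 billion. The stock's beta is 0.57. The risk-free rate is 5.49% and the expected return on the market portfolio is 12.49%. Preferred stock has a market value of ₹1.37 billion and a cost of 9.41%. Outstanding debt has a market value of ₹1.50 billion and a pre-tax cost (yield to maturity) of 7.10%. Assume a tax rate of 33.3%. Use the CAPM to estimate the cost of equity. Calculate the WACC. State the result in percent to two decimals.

8.62%

Market risk premium = 12.49% − 5.49% = 7.0%.
Cost of equity via CAPM: Re = 5.49% + 0.57 × 7.0% = 9.4800%.
Total capital V = 5.53 + 1.37 + 1.5 = 8.4.
Equity: weight = 5.53/8.4 = 0.6583; cost = 9.48%.
Preferred: weight = 1.37/8.4 = 0.1631; cost = 9.41%.
Debt: weight = 1.5/8.4 = 0.1786; after-tax cost = 7.1% × (1 − 33.3%) = 4.7357%.
WACC = 0.6583 × 9.4800% + 0.1631 × 9.4100% + 0.1786 × 4.7357% = 8.6214%.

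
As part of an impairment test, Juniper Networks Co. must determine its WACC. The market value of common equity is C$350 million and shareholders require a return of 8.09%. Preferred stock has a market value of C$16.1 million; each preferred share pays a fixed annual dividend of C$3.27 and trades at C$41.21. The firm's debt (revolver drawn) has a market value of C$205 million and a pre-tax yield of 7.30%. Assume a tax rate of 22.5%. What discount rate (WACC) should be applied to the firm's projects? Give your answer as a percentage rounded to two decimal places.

Cost of preferred: Rp = 3.27 / 41.21 = 7.9350%.
Total capital V = 350 + 16.1 + 205 = 571.1.
Equity: weight = 350/571.1 = 0.6129; cost = 8.09%.
Preferred: weight = 16.1/571.1 = 0.0282; cost = 7.935%.
Revolver drawn: weight = 205/571.1 = 0.3590; after-tax cost = 7.3% × (1 − 22.5%) = 5.6575%.
WACC = 0.6129 × 8.0900% + 0.0282 × 7.9350% + 0.3590 × 5.6575% = 7.2125%.

7.21%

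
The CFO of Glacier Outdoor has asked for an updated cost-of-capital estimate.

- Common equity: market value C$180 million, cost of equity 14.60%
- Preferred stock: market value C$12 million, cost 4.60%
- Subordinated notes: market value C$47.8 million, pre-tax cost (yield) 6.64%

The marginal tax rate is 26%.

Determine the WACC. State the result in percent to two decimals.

12.17%

Total capital V = 180 + 12 + 47.8 = 239.8.
Equity: weight = 180/239.8 = 0.7506; cost = 14.6%.
Preferred: weight = 12/239.8 = 0.0500; cost = 4.6%.
Subordinated notes: weight = 47.8/239.8 = 0.1993; after-tax cost = 6.64% × (1 − 26%) = 4.9136%.
WACC = 0.7506 × 14.6000% + 0.0500 × 4.6000% + 0.1993 × 4.9136% = 12.1688%.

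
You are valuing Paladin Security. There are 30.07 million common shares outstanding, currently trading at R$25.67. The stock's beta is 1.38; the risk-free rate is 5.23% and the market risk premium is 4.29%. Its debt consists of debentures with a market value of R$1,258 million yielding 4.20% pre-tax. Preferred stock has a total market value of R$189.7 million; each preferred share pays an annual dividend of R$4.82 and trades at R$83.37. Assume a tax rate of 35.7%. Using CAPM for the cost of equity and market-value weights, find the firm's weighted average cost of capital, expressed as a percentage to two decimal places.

5.90%

Cost of equity via CAPM: Re = 5.23% + 1.38 × 4.29% = 11.1502%.
Cost of preferred: Rp = 4.82 / 83.37 = 5.7815%.
Market value of equity E = 25.67 × 30.07m = 771.8969m.
Total capital V = 771.8969 + 189.7 + 1258 = 2219.5969.
Equity: weight = 771.8969/2219.5969 = 0.3478; cost = 11.1502%.
Preferred: weight = 189.7/2219.5969 = 0.0855; cost = 5.7815%.
Debentures: weight = 1258/2219.5969 = 0.5668; after-tax cost = 4.2% × (1 − 35.7%) = 2.7006%.
WACC = 0.3478 × 11.1502% + 0.0855 × 5.7815% + 0.5668 × 2.7006% = 5.9024%.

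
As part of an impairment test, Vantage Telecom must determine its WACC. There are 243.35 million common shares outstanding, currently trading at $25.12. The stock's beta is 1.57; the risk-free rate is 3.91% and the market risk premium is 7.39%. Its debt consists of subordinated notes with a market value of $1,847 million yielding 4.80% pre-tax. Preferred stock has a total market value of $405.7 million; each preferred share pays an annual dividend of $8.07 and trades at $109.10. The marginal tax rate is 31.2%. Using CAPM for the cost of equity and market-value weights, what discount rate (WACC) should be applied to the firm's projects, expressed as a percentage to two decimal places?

Cost of equity via CAPM: Re = 3.91% + 1.57 × 7.39% = 15.5123%.
Cost of preferred: Rp = 8.07 / 109.1 = 7.3969%.
Market value of equity E = 25.12 × 243.35m = 6112.952m.
Total capital V = 6112.952 + 405.7 + 1847 = 8365.652.
Equity: weight = 6112.952/8365.652 = 0.7307; cost = 15.5123%.
Preferred: weight = 405.7/8365.652 = 0.0485; cost = 7.3969%.
Subordinated notes: weight = 1847/8365.652 = 0.2208; after-tax cost = 4.8% × (1 − 31.2%) = 3.3024%.
WACC = 0.7307 × 15.5123% + 0.0485 × 7.3969% + 0.2208 × 3.3024% = 12.4230%.

12.42%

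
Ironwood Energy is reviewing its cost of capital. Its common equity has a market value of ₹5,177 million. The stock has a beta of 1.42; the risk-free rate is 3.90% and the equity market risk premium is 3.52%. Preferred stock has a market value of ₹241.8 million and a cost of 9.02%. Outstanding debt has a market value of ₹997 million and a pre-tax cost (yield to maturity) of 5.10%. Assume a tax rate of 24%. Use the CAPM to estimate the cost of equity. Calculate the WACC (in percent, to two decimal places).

Cost of equity via CAPM: Re = 3.9% + 1.42 × 3.52% = 8.8984%.
Total capital V = 5177 + 241.8 + 997 = 6415.8.
Equity: weight = 5177/6415.8 = 0.8069; cost = 8.8984%.
Preferred: weight = 241.8/6415.8 = 0.0377; cost = 9.02%.
Debt: weight = 997/6415.8 = 0.1554; after-tax cost = 5.1% × (1 − 24%) = 3.8760%.
WACC = 0.8069 × 8.8984% + 0.0377 × 9.0200% + 0.1554 × 3.8760% = 8.1225%.

8.12%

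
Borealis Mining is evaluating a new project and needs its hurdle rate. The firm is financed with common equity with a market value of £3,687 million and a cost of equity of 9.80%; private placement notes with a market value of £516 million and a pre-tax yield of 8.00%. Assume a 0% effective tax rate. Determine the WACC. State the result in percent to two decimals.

9.58%

Total capital V = 3687 + 516 = 4203.
Equity: weight = 3687/4203 = 0.8772; cost = 9.8%.
Private placement notes: weight = 516/4203 = 0.1228; after-tax cost = 8% × (1 − 0%) = 8.0000%.
WACC = 0.8772 × 9.8000% + 0.1228 × 8.0000% = 9.5790%.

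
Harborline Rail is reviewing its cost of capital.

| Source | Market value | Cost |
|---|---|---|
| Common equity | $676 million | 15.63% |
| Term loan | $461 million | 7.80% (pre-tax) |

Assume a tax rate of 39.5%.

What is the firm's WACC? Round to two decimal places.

Total capital V = 676 + 461 = 1137.
Equity: weight = 676/1137 = 0.5945; cost = 15.63%.
Term loan: weight = 461/1137 = 0.4055; after-tax cost = 7.8% × (1 − 39.5%) = 4.7190%.
WACC = 0.5945 × 15.6300% + 0.4055 × 4.7190% = 11.2061%.

11.21%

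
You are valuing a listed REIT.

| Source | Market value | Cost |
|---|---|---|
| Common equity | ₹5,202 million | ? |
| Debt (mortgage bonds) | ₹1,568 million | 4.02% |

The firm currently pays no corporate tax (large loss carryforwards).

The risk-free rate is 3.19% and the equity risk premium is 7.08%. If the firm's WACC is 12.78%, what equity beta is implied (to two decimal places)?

1.73

Total capital V = 5202 + 1568 = 6770.
Equity weight = 5202/6770 = 0.7684.
Mortgage bonds weight = 1568/6770 = 0.2316.
Debt contribution = 0.2316 × 4.02% × (1 − 0%) = 0.9311%.
Required equity contribution = 12.78% − 0.9311% = 11.8489%  ⇒  Re = 15.4205%.
CAPM: 15.4205% = 3.19% + β × 7.08%  ⇒  β = 1.7275.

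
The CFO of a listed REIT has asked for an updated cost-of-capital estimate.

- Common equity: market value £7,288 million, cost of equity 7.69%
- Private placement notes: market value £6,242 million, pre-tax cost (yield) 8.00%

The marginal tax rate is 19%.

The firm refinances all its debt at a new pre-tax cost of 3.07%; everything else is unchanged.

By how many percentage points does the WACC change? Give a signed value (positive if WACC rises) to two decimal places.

Current WACC:
Total capital V = 7288 + 6242 = 13530.
Equity: weight = 7288/13530 = 0.5387; cost = 7.69%.
Private placement notes: weight = 6242/13530 = 0.4613; after-tax cost = 8% × (1 − 19%) = 6.4800%.
WACC = 0.5387 × 7.6900% + 0.4613 × 6.4800% = 7.1318%.
After the change:
Total capital V = 7288 + 6242 = 13530.
Equity: weight = 7288/13530 = 0.5387; cost = 7.69%.
Private placement notes: weight = 6242/13530 = 0.4613; after-tax cost = 3.07% × (1 − 19%) = 2.4867%.
WACC = 0.5387 × 7.6900% + 0.4613 × 2.4867% = 5.2895%.
Change in WACC = 5.2895% − 7.1318% = -1.8423 pp.

-1.84 pp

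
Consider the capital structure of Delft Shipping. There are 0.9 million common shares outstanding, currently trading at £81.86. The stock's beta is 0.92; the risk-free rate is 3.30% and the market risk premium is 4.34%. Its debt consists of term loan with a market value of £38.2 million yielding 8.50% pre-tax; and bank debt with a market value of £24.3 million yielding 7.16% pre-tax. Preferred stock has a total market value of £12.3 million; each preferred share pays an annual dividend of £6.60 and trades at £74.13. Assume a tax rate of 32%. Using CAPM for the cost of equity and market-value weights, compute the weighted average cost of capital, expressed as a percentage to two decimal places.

Cost of equity via CAPM: Re = 3.3% + 0.92 × 4.34% = 7.2928%.
Cost of preferred: Rp = 6.6 / 74.13 = 8.9033%.
Market value of equity E = 81.86 × 0.9m = 73.674m.
Total capital V = 73.674 + 12.3 + 38.2 + 24.3 = 148.474.
Equity: weight = 73.674/148.474 = 0.4962; cost = 7.2928%.
Preferred: weight = 12.3/148.474 = 0.0828; cost = 8.9033%.
Term loan: weight = 38.2/148.474 = 0.2573; after-tax cost = 8.5% × (1 − 32%) = 5.7800%.
Bank debt: weight = 24.3/148.474 = 0.1637; after-tax cost = 7.16% × (1 − 32%) = 4.8688%.
WACC = 0.4962 × 7.2928% + 0.0828 × 8.9033% + 0.2573 × 5.7800% + 0.1637 × 4.8688% = 6.6403%.

6.64%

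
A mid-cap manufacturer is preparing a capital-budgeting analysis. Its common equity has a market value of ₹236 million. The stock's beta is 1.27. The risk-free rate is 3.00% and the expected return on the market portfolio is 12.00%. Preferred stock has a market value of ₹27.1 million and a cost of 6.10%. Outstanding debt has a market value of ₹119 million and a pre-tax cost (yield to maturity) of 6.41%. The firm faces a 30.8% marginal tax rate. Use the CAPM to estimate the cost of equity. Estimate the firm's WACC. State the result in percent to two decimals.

10.73%

Market risk premium = 12.0% − 3.0% = 9.0%.
Cost of equity via CAPM: Re = 3.0% + 1.27 × 9.0% = 14.4300%.
Total capital V = 236 + 27.1 + 119 = 382.1.
Equity: weight = 236/382.1 = 0.6176; cost = 14.43%.
Preferred: weight = 27.1/382.1 = 0.0709; cost = 6.1%.
Debt: weight = 119/382.1 = 0.3114; after-tax cost = 6.41% × (1 − 30.8%) = 4.4357%.
WACC = 0.6176 × 14.4300% + 0.0709 × 6.1000% + 0.3114 × 4.4357% = 10.7266%.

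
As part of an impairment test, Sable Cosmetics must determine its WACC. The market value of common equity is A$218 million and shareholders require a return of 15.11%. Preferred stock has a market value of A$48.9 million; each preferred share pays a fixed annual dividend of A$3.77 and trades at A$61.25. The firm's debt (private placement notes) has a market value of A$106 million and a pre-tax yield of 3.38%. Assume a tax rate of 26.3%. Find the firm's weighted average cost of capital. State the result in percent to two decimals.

10.35%

Cost of preferred: Rp = 3.77 / 61.25 = 6.1551%.
Total capital V = 218 + 48.9 + 106 = 372.9.
Equity: weight = 218/372.9 = 0.5846; cost = 15.11%.
Preferred: weight = 48.9/372.9 = 0.1311; cost = 6.1551%.
Private placement notes: weight = 106/372.9 = 0.2843; after-tax cost = 3.38% × (1 − 26.3%) = 2.4911%.
WACC = 0.5846 × 15.1100% + 0.1311 × 6.1551% + 0.2843 × 2.4911% = 10.3487%.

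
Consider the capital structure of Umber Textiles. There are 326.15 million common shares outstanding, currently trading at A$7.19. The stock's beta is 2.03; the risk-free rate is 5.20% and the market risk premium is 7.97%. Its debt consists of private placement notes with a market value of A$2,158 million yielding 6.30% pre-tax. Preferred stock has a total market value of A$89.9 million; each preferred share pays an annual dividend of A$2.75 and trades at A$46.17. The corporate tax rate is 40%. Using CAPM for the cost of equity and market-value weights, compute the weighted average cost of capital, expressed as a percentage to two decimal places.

Cost of equity via CAPM: Re = 5.2% + 2.03 × 7.97% = 21.3791%.
Cost of preferred: Rp = 2.75 / 46.17 = 5.9562%.
Market value of equity E = 7.19 × 326.15m = 2345.0185m.
Total capital V = 2345.0185 + 89.9 + 2158 = 4592.9185.
Equity: weight = 2345.0185/4592.9185 = 0.5106; cost = 21.3791%.
Preferred: weight = 89.9/4592.9185 = 0.0196; cost = 5.9562%.
Private placement notes: weight = 2158/4592.9185 = 0.4699; after-tax cost = 6.3% × (1 − 40%) = 3.7800%.
WACC = 0.5106 × 21.3791% + 0.0196 × 5.9562% + 0.4699 × 3.7800% = 12.8082%.

12.81%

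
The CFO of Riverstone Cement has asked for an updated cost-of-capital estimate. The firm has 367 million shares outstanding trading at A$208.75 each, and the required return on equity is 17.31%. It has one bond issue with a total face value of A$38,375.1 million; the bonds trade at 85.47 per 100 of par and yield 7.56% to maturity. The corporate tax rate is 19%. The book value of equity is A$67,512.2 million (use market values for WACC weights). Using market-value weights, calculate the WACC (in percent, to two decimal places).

13.96%

Market value of equity E = 208.75 × 367m = 76611.25m. Market value of debt D = 38375.1m × 85.47/100 = 32799.19797m.
Total capital V = 76611.25 + 32799.19797 = 109410.44797.
Equity: weight = 76611.25/109410.44797 = 0.7002; cost = 17.31%.
Bonds outstanding: weight = 32799.19797/109410.44797 = 0.2998; after-tax cost = 7.56% × (1 − 19%) = 6.1236%.
WACC = 0.7002 × 17.3100% + 0.2998 × 6.1236% = 13.9565%.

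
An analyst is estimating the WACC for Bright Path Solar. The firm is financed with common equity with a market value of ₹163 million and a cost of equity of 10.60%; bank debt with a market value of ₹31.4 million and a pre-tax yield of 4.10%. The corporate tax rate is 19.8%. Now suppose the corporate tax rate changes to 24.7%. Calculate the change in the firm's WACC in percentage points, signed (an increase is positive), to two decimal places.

-0.03 pp

Current WACC:
Total capital V = 163 + 31.4 = 194.4.
Equity: weight = 163/194.4 = 0.8385; cost = 10.6%.
Bank debt: weight = 31.4/194.4 = 0.1615; after-tax cost = 4.1% × (1 − 19.8%) = 3.2882%.
WACC = 0.8385 × 10.6000% + 0.1615 × 3.2882% = 9.4190%.
After the change:
Total capital V = 163 + 31.4 = 194.4.
Equity: weight = 163/194.4 = 0.8385; cost = 10.6%.
Bank debt: weight = 31.4/194.4 = 0.1615; after-tax cost = 4.1% × (1 − 24.7%) = 3.0873%.
WACC = 0.8385 × 10.6000% + 0.1615 × 3.0873% = 9.3865%.
Change in WACC = 9.3865% − 9.4190% = -0.0324 pp.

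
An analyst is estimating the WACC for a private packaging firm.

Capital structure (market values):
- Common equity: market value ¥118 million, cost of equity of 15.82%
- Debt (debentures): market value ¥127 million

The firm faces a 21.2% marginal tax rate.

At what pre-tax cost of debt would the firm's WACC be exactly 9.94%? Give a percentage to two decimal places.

Total capital V = 118 + 127 = 245.
Equity weight = 118/245 = 0.4816.
Debentures weight = 127/245 = 0.5184.
Equity contribution = 0.4816 × 15.82% = 7.6194%.
Remaining for debt = 9.94% − 7.6194% = 2.3206%.
Rd × (1 − 21.2%) × 0.5184 = 2.3206%  ⇒  Rd = 5.6811%.

5.68%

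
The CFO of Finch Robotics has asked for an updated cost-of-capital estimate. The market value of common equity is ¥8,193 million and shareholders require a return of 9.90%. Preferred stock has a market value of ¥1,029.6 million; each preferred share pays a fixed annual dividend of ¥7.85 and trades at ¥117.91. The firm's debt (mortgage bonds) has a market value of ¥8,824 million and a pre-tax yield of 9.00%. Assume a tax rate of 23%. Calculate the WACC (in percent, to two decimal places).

Cost of preferred: Rp = 7.85 / 117.91 = 6.6576%.
Total capital V = 8193 + 1029.6 + 8824 = 18046.6.
Equity: weight = 8193/18046.6 = 0.4540; cost = 9.9%.
Preferred: weight = 1029.6/18046.6 = 0.0571; cost = 6.6576%.
Mortgage bonds: weight = 8824/18046.6 = 0.4890; after-tax cost = 9% × (1 − 23%) = 6.9300%.
WACC = 0.4540 × 9.9000% + 0.0571 × 6.6576% + 0.4890 × 6.9300% = 8.2628%.

8.26%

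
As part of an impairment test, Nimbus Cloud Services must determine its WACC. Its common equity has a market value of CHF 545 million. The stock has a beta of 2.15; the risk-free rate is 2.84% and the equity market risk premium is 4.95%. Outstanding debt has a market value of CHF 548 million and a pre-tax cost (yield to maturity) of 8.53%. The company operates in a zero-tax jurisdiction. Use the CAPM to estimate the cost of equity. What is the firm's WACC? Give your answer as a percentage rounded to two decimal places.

11.00%

Cost of equity via CAPM: Re = 2.84% + 2.15 × 4.95% = 13.4825%.
Total capital V = 545 + 548 = 1093.
Equity: weight = 545/1093 = 0.4986; cost = 13.4825%.
Debt: weight = 548/1093 = 0.5014; after-tax cost = 8.53% × (1 − 0%) = 8.5300%.
WACC = 0.4986 × 13.4825% + 0.5014 × 8.5300% = 10.9995%.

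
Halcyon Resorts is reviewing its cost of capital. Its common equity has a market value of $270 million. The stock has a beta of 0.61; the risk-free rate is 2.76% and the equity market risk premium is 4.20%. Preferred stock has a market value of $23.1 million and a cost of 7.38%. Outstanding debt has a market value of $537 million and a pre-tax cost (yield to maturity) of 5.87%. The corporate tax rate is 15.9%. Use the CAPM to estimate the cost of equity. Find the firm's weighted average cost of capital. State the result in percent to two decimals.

5.13%

Cost of equity via CAPM: Re = 2.76% + 0.61 × 4.2% = 5.3220%.
Total capital V = 270 + 23.1 + 537 = 830.1.
Equity: weight = 270/830.1 = 0.3253; cost = 5.322%.
Preferred: weight = 23.1/830.1 = 0.0278; cost = 7.38%.
Debt: weight = 537/830.1 = 0.6469; after-tax cost = 5.87% × (1 − 15.9%) = 4.9367%.
WACC = 0.3253 × 5.3220% + 0.0278 × 7.3800% + 0.6469 × 4.9367% = 5.1300%.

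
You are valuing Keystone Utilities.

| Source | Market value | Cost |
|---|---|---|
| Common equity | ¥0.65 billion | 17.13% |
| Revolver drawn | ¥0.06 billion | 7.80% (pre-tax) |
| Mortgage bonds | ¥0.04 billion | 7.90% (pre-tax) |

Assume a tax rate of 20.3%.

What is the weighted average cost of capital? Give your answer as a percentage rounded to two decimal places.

15.68%

Total capital V = 0.65 + 0.06 + 0.04 = 0.75.
Equity: weight = 0.65/0.75 = 0.8667; cost = 17.13%.
Revolver drawn: weight = 0.06/0.75 = 0.0800; after-tax cost = 7.8% × (1 − 20.3%) = 6.2166%.
Mortgage bonds: weight = 0.04/0.75 = 0.0533; after-tax cost = 7.9% × (1 − 20.3%) = 6.2963%.
WACC = 0.8667 × 17.1300% + 0.0800 × 6.2166% + 0.0533 × 6.2963% = 15.6791%.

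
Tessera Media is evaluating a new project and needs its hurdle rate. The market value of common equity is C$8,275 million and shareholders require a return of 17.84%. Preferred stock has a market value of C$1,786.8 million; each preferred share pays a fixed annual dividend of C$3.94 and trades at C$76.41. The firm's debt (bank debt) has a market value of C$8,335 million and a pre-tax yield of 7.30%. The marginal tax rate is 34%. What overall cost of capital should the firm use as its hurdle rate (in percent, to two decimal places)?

Cost of preferred: Rp = 3.94 / 76.41 = 5.1564%.
Total capital V = 8275 + 1786.8 + 8335 = 18396.8.
Equity: weight = 8275/18396.8 = 0.4498; cost = 17.84%.
Preferred: weight = 1786.8/18396.8 = 0.0971; cost = 5.1564%.
Bank debt: weight = 8335/18396.8 = 0.4531; after-tax cost = 7.3% × (1 − 34%) = 4.8180%.
WACC = 0.4498 × 17.8400% + 0.0971 × 5.1564% + 0.4531 × 4.8180% = 10.7082%.

10.71%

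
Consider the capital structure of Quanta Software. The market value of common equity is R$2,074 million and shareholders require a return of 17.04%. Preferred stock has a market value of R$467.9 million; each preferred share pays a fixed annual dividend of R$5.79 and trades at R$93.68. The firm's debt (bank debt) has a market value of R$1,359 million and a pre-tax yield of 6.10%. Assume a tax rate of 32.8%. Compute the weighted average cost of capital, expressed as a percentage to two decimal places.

Cost of preferred: Rp = 5.79 / 93.68 = 6.1806%.
Total capital V = 2074 + 467.9 + 1359 = 3900.9.
Equity: weight = 2074/3900.9 = 0.5317; cost = 17.04%.
Preferred: weight = 467.9/3900.9 = 0.1199; cost = 6.1806%.
Bank debt: weight = 1359/3900.9 = 0.3484; after-tax cost = 6.1% × (1 − 32.8%) = 4.0992%.
WACC = 0.5317 × 17.0400% + 0.1199 × 6.1806% + 0.3484 × 4.0992% = 11.2291%.

11.23%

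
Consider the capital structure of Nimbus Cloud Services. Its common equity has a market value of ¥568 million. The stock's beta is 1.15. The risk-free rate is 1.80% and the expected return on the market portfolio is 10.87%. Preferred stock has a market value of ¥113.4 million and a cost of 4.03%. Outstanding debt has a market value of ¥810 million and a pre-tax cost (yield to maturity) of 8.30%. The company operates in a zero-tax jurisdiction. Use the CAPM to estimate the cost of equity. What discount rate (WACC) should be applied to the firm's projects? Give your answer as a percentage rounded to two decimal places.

Market risk premium = 10.87% − 1.8% = 9.07%.
Cost of equity via CAPM: Re = 1.8% + 1.15 × 9.07% = 12.2305%.
Total capital V = 568 + 113.4 + 810 = 1491.4.
Equity: weight = 568/1491.4 = 0.3809; cost = 12.2305%.
Preferred: weight = 113.4/1491.4 = 0.0760; cost = 4.03%.
Debt: weight = 810/1491.4 = 0.5431; after-tax cost = 8.3% × (1 − 0%) = 8.3000%.
WACC = 0.3809 × 12.2305% + 0.0760 × 4.0300% + 0.5431 × 8.3000% = 9.4723%.

9.47%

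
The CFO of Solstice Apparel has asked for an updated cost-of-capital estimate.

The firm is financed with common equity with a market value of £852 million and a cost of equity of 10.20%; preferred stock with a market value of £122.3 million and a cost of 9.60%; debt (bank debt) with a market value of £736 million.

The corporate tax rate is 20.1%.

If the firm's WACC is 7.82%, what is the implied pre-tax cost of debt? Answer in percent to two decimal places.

Total capital V = 852 + 122.3 + 736 = 1710.3.
Equity weight = 852/1710.3 = 0.4982.
Preferred weight = 122.3/1710.3 = 0.0715.
Bank debt weight = 736/1710.3 = 0.4303.
Equity contribution = 0.4982 × 10.2% = 5.0812%.
Preferred contribution = 0.0715 × 9.6% = 0.6865%.
Remaining for debt = 7.82% − 5.7677% = 2.0523%.
Rd × (1 − 20.1%) × 0.4303 = 2.0523%  ⇒  Rd = 5.9689%.

5.97%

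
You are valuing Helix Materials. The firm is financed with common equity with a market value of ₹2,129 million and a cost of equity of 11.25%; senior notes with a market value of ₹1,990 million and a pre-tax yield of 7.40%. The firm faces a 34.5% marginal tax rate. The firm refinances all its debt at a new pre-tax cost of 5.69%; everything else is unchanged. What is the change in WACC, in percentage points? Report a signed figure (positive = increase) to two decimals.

-0.54 pp

Current WACC:
Total capital V = 2129 + 1990 = 4119.
Equity: weight = 2129/4119 = 0.5169; cost = 11.25%.
Senior notes: weight = 1990/4119 = 0.4831; after-tax cost = 7.4% × (1 − 34.5%) = 4.8470%.
WACC = 0.5169 × 11.2500% + 0.4831 × 4.8470% = 8.1565%.
After the change:
Total capital V = 2129 + 1990 = 4119.
Equity: weight = 2129/4119 = 0.5169; cost = 11.25%.
Senior notes: weight = 1990/4119 = 0.4831; after-tax cost = 5.69% × (1 − 34.5%) = 3.7270%.
WACC = 0.5169 × 11.2500% + 0.4831 × 3.7270% = 7.6154%.
Change in WACC = 7.6154% − 8.1565% = -0.5411 pp.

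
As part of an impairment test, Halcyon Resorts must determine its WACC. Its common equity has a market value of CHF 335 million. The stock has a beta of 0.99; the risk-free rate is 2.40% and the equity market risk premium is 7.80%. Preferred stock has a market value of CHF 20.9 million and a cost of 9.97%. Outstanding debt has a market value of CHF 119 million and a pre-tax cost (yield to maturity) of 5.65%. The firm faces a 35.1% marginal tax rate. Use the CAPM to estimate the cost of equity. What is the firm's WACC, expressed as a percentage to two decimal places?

Cost of equity via CAPM: Re = 2.4% + 0.99 × 7.8% = 10.1220%.
Total capital V = 335 + 20.9 + 119 = 474.9.
Equity: weight = 335/474.9 = 0.7054; cost = 10.122%.
Preferred: weight = 20.9/474.9 = 0.0440; cost = 9.97%.
Debt: weight = 119/474.9 = 0.2506; after-tax cost = 5.65% × (1 − 35.1%) = 3.6669%.
WACC = 0.7054 × 10.1220% + 0.0440 × 9.9700% + 0.2506 × 3.6669% = 8.4978%.

8.50%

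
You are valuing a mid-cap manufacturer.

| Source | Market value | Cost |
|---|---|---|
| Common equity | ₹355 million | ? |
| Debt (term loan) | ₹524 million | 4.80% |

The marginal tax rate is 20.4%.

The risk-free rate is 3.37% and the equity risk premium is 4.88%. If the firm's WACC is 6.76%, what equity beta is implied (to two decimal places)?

1.58

Total capital V = 355 + 524 = 879.
Equity weight = 355/879 = 0.4039.
Term loan weight = 524/879 = 0.5961.
Debt contribution = 0.5961 × 4.8% × (1 − 20.4%) = 2.2777%.
Required equity contribution = 6.76% − 2.2777% = 4.4823%  ⇒  Re = 11.0984%.
CAPM: 11.0984% = 3.37% + β × 4.88%  ⇒  β = 1.5837.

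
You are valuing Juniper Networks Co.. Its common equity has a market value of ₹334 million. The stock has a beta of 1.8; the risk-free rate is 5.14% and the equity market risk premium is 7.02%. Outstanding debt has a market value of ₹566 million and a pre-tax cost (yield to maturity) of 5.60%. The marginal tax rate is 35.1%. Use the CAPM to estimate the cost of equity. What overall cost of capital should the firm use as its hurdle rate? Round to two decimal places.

8.88%

Cost of equity via CAPM: Re = 5.14% + 1.8 × 7.02% = 17.7760%.
Total capital V = 334 + 566 = 900.
Equity: weight = 334/900 = 0.3711; cost = 17.776%.
Debt: weight = 566/900 = 0.6289; after-tax cost = 5.6% × (1 − 35.1%) = 3.6344%.
WACC = 0.3711 × 17.7760% + 0.6289 × 3.6344% = 8.8825%.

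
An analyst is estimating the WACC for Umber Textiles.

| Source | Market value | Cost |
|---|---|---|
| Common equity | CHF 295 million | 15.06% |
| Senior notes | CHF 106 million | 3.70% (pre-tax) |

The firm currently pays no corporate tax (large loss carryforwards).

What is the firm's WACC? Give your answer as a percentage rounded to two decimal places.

Total capital V = 295 + 106 = 401.
Equity: weight = 295/401 = 0.7357; cost = 15.06%.
Senior notes: weight = 106/401 = 0.2643; after-tax cost = 3.7% × (1 − 0%) = 3.7000%.
WACC = 0.7357 × 15.0600% + 0.2643 × 3.7000% = 12.0571%.

12.06%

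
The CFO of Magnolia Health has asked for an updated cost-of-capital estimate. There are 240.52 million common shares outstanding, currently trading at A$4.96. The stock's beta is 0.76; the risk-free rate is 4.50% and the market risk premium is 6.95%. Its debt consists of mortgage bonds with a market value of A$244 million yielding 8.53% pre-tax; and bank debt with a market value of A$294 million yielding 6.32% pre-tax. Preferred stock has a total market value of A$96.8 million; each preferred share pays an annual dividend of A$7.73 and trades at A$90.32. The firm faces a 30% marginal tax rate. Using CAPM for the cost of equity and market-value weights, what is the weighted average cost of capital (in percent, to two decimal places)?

8.35%

Cost of equity via CAPM: Re = 4.5% + 0.76 × 6.95% = 9.7820%.
Cost of preferred: Rp = 7.73 / 90.32 = 8.5585%.
Market value of equity E = 4.96 × 240.52m = 1192.9792m.
Total capital V = 1192.9792 + 96.8 + 244 + 294 = 1827.7792.
Equity: weight = 1192.9792/1827.7792 = 0.6527; cost = 9.782%.
Preferred: weight = 96.8/1827.7792 = 0.0530; cost = 8.5585%.
Mortgage bonds: weight = 244/1827.7792 = 0.1335; after-tax cost = 8.53% × (1 − 30%) = 5.9710%.
Bank debt: weight = 294/1827.7792 = 0.1609; after-tax cost = 6.32% × (1 − 30%) = 4.4240%.
WACC = 0.6527 × 9.7820% + 0.0530 × 8.5585% + 0.1335 × 5.9710% + 0.1609 × 4.4240% = 8.3466%.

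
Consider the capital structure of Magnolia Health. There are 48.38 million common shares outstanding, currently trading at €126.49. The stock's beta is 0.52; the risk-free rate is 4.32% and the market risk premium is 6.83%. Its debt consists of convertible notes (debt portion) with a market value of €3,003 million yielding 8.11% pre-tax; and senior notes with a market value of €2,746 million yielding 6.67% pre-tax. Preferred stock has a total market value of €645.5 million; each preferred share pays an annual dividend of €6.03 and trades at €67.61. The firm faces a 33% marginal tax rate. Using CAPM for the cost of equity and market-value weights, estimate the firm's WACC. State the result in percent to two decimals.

6.59%

Cost of equity via CAPM: Re = 4.32% + 0.52 × 6.83% = 7.8716%.
Cost of preferred: Rp = 6.03 / 67.61 = 8.9188%.
Market value of equity E = 126.49 × 48.38m = 6119.5862m.
Total capital V = 6119.5862 + 645.5 + 3003 + 2746 = 12514.0862.
Equity: weight = 6119.5862/12514.0862 = 0.4890; cost = 7.8716%.
Preferred: weight = 645.5/12514.0862 = 0.0516; cost = 8.9188%.
Convertible notes (debt portion): weight = 3003/12514.0862 = 0.2400; after-tax cost = 8.11% × (1 − 33%) = 5.4337%.
Senior notes: weight = 2746/12514.0862 = 0.2194; after-tax cost = 6.67% × (1 − 33%) = 4.4689%.
WACC = 0.4890 × 7.8716% + 0.0516 × 8.9188% + 0.2400 × 5.4337% + 0.2194 × 4.4689% = 6.5939%.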